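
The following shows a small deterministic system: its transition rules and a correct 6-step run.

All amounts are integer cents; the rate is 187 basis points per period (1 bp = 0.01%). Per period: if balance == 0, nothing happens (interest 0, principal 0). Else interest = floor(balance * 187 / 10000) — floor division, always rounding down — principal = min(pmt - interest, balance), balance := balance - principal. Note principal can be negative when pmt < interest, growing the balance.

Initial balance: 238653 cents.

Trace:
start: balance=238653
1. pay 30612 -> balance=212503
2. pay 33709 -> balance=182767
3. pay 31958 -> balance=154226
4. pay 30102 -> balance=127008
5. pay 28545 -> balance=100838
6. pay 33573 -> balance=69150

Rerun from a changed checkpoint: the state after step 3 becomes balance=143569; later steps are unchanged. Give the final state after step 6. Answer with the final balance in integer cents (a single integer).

57883

state after step 3 := balance=143569
4. pay 30102 -> balance=116151
5. pay 28545 -> balance=89778
6. pay 33573 -> balance=57883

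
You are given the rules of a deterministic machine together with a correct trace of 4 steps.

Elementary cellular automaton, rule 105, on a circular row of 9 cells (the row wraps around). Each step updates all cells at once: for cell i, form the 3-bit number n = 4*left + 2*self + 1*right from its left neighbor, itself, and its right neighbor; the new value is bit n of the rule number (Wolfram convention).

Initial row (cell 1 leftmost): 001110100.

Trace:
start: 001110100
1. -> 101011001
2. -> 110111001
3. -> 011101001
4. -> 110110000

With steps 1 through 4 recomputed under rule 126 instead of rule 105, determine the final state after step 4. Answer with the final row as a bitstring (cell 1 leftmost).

000110011

(re-executing steps 1..4 under rule 126; state before step 1: 001110100)
1. -> 011011110
2. -> 111110011
3. -> 000011110
4. -> 000110011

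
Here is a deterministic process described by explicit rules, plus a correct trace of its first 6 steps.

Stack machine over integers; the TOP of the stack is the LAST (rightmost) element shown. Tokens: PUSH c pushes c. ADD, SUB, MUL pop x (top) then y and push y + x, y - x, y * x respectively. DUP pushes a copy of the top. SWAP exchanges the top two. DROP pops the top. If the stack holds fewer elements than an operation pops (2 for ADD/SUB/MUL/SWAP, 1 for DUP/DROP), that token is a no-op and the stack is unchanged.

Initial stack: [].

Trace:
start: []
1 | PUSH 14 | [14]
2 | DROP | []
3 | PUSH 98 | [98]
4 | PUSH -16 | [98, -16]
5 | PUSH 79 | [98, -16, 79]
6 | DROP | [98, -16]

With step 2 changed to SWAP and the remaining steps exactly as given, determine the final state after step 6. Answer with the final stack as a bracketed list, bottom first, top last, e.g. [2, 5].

[14, 98, -16]

(re-executing from step 2 with the substitution; state before step 2: [14])
2 | SWAP | [14]
3 | PUSH 98 | [14, 98]
4 | PUSH -16 | [14, 98, -16]
5 | PUSH 79 | [14, 98, -16, 79]
6 | DROP | [14, 98, -16]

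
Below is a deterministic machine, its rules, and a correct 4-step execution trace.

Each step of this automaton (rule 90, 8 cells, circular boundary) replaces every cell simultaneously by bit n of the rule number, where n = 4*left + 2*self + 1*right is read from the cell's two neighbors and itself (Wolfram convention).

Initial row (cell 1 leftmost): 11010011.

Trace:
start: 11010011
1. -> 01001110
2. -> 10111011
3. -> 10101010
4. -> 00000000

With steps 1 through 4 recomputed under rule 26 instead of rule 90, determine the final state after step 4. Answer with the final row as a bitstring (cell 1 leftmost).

00100100

(re-executing steps 1..4 under rule 26; state before step 1: 11010011)
1. -> 00001110
2. -> 00011001
3. -> 10110110
4. -> 00100100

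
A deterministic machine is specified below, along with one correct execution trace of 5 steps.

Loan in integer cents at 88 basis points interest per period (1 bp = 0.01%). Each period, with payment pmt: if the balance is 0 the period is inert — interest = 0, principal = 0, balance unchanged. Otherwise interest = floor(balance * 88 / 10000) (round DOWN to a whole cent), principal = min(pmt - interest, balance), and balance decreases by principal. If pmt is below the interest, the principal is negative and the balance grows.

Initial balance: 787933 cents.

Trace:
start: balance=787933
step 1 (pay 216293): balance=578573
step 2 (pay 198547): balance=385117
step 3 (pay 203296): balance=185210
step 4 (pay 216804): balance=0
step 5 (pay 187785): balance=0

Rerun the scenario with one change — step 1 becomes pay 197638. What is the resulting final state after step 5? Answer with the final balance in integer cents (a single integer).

(re-executing from step 1 with the substitution; state before step 1: balance=787933)
step 1 (pay 197638): balance=597228
step 2 (pay 198547): balance=403936
step 3 (pay 203296): balance=204194
step 4 (pay 216804): balance=0
step 5 (pay 187785): balance=0

0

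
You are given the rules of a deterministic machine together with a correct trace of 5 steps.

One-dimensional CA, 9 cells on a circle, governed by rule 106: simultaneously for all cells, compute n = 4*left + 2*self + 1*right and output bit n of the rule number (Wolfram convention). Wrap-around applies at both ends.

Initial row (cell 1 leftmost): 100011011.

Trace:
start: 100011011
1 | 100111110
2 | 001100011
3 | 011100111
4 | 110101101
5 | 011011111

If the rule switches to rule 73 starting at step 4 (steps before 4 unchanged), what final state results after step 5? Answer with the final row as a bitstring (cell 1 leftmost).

(re-executing steps 4..5 under rule 73; state before step 4: 011100111)
4 | 010100101
5 | 000000000

000000000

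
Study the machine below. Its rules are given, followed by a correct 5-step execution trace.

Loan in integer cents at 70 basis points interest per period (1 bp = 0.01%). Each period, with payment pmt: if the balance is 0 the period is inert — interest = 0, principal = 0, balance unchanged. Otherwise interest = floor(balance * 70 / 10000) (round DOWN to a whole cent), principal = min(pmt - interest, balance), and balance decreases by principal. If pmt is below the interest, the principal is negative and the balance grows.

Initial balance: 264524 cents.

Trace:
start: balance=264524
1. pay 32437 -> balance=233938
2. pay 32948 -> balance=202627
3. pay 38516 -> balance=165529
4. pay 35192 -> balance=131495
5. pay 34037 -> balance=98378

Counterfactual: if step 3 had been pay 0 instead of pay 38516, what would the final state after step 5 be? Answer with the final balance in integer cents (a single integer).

137435

(re-executing from step 3 with the substitution; state before step 3: balance=202627)
3. pay 0 -> balance=204045
4. pay 35192 -> balance=170281
5. pay 34037 -> balance=137435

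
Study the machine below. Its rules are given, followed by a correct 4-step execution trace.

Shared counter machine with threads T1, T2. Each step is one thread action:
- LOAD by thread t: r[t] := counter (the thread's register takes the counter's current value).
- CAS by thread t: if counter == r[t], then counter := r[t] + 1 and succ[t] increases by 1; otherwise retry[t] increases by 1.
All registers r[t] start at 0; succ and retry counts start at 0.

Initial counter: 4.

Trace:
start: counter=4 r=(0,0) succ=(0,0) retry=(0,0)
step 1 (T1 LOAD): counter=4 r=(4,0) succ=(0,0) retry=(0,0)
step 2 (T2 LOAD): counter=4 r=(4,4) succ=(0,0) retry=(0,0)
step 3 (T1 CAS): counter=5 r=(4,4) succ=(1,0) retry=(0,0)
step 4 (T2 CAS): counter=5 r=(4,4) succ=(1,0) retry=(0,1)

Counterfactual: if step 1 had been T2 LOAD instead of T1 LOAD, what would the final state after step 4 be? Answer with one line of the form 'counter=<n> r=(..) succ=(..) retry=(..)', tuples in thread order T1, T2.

(re-executing from step 1 with the substitution; state before step 1: counter=4 r=(0,0) succ=(0,0) retry=(0,0))
step 1 (T2 LOAD): counter=4 r=(0,4) succ=(0,0) retry=(0,0)
step 2 (T2 LOAD): counter=4 r=(0,4) succ=(0,0) retry=(0,0)
step 3 (T1 CAS): counter=4 r=(0,4) succ=(0,0) retry=(1,0)
step 4 (T2 CAS): counter=5 r=(0,4) succ=(0,1) retry=(1,0)

counter=5 r=(0,4) succ=(0,1) retry=(1,0)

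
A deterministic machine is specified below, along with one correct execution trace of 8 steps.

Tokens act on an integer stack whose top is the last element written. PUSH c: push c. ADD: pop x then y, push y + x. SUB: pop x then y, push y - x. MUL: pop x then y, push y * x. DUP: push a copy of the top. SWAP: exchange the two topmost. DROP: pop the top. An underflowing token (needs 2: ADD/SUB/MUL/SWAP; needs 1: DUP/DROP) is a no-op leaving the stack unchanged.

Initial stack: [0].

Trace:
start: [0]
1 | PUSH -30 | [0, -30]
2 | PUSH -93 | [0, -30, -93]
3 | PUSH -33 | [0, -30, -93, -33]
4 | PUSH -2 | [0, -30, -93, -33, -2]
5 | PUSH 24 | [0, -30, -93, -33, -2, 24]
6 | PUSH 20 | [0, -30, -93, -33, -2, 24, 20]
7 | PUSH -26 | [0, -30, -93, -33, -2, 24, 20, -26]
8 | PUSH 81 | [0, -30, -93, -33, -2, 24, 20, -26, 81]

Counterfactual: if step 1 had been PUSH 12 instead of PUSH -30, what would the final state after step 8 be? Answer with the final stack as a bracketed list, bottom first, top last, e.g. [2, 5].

[0, 12, -93, -33, -2, 24, 20, -26, 81]

(re-executing from step 1 with the substitution; state before step 1: [0])
1 | PUSH 12 | [0, 12]
2 | PUSH -93 | [0, 12, -93]
3 | PUSH -33 | [0, 12, -93, -33]
4 | PUSH -2 | [0, 12, -93, -33, -2]
5 | PUSH 24 | [0, 12, -93, -33, -2, 24]
6 | PUSH 20 | [0, 12, -93, -33, -2, 24, 20]
7 | PUSH -26 | [0, 12, -93, -33, -2, 24, 20, -26]
8 | PUSH 81 | [0, 12, -93, -33, -2, 24, 20, -26, 81]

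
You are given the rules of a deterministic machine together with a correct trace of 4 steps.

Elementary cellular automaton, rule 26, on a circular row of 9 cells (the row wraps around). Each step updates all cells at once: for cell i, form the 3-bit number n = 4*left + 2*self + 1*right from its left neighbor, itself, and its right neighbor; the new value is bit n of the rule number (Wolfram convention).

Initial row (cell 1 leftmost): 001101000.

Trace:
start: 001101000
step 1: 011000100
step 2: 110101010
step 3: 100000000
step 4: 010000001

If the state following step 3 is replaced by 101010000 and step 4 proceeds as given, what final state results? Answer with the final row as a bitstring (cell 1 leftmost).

000001001

state after step 3 := 101010000
step 4: 000001001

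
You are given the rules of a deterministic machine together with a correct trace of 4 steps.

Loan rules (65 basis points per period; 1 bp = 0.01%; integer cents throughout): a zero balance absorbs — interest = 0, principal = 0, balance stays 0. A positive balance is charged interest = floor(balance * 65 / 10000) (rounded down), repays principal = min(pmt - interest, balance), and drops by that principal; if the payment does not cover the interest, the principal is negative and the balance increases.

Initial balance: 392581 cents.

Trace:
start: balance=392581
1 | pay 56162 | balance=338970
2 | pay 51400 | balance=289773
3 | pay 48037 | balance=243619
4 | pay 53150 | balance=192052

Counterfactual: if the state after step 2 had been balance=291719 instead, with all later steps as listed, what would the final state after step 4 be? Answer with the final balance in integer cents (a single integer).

state after step 2 := balance=291719
3 | pay 48037 | balance=245578
4 | pay 53150 | balance=194024

194024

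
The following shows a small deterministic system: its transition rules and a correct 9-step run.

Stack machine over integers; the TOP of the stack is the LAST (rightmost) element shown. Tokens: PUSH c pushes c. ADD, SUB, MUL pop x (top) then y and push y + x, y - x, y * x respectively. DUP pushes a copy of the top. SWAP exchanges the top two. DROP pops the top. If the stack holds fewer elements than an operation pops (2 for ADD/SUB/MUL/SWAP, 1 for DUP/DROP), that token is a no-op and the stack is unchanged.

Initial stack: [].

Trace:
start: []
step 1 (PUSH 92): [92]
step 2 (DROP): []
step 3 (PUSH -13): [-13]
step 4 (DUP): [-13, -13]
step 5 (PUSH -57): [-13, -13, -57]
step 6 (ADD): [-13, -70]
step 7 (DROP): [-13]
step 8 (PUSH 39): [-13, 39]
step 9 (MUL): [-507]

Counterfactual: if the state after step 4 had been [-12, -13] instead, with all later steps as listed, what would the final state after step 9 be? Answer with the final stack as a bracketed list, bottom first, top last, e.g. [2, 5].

[-468]

state after step 4 := [-12, -13]
step 5 (PUSH -57): [-12, -13, -57]
step 6 (ADD): [-12, -70]
step 7 (DROP): [-12]
step 8 (PUSH 39): [-12, 39]
step 9 (MUL): [-468]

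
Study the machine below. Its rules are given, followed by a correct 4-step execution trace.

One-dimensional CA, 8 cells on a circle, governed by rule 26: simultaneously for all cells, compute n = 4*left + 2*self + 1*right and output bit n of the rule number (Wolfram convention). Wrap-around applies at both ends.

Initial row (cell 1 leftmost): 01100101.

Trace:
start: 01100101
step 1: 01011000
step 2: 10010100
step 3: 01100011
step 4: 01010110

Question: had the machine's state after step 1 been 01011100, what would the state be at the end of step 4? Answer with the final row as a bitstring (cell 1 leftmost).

state after step 1 := 01011100
step 2: 10010010
step 3: 01101100
step 4: 11001010

11001010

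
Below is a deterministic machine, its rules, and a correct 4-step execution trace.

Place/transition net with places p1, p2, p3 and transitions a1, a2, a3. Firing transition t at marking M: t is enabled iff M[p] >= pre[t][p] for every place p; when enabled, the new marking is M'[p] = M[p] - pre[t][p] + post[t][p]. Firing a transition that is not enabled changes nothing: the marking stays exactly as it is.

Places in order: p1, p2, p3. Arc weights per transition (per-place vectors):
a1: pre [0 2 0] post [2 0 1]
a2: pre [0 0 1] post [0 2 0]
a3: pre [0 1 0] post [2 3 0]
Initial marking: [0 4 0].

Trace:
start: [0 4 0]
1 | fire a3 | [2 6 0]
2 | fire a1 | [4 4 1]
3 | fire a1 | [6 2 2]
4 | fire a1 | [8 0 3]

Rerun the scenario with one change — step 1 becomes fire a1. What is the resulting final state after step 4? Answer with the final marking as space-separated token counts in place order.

4 0 2

(re-executing from step 1 with the substitution; state before step 1: [0 4 0])
1 | fire a1 | [2 2 1]
2 | fire a1 | [4 0 2]
3 | fire a1 | [4 0 2]
4 | fire a1 | [4 0 2]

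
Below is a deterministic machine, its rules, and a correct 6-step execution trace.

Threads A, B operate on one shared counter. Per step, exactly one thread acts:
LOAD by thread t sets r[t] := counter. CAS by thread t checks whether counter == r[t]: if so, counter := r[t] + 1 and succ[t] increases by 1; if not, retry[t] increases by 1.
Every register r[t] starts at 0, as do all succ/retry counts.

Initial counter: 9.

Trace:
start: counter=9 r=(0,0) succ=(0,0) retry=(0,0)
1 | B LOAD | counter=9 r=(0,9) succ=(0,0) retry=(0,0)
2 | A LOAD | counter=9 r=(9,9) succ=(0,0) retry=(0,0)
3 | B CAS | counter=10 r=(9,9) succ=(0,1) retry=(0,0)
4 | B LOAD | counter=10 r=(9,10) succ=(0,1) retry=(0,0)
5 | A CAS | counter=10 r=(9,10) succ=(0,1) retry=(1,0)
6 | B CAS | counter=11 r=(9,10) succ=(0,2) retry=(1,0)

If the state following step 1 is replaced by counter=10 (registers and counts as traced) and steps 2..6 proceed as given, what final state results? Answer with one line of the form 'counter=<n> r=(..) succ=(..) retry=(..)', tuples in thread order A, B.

state after step 1 := counter=10 r=(0,9) succ=(0,0) retry=(0,0)
2 | A LOAD | counter=10 r=(10,9) succ=(0,0) retry=(0,0)
3 | B CAS | counter=10 r=(10,9) succ=(0,0) retry=(0,1)
4 | B LOAD | counter=10 r=(10,10) succ=(0,0) retry=(0,1)
5 | A CAS | counter=11 r=(10,10) succ=(1,0) retry=(0,1)
6 | B CAS | counter=11 r=(10,10) succ=(1,0) retry=(0,2)

counter=11 r=(10,10) succ=(1,0) retry=(0,2)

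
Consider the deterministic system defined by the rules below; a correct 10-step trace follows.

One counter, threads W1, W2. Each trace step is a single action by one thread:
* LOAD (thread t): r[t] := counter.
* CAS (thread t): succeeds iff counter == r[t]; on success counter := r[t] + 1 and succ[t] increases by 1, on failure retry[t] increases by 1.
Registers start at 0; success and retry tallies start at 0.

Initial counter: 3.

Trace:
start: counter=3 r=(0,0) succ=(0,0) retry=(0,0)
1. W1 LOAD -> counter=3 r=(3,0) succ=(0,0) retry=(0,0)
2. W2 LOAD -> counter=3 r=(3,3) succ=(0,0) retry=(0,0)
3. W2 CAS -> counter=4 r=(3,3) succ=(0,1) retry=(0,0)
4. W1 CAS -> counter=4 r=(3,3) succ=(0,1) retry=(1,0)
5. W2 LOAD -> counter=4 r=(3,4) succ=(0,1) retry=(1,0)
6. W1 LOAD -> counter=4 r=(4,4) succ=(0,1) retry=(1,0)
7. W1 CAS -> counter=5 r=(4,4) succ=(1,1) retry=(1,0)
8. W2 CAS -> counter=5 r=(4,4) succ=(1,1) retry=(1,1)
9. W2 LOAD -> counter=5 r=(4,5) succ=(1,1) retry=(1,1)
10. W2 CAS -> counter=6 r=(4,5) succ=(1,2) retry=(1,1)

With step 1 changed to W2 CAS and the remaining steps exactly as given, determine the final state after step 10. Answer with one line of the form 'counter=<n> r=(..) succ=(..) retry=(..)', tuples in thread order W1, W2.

(re-executing from step 1 with the substitution; state before step 1: counter=3 r=(0,0) succ=(0,0) retry=(0,0))
1. W2 CAS -> counter=3 r=(0,0) succ=(0,0) retry=(0,1)
2. W2 LOAD -> counter=3 r=(0,3) succ=(0,0) retry=(0,1)
3. W2 CAS -> counter=4 r=(0,3) succ=(0,1) retry=(0,1)
4. W1 CAS -> counter=4 r=(0,3) succ=(0,1) retry=(1,1)
5. W2 LOAD -> counter=4 r=(0,4) succ=(0,1) retry=(1,1)
6. W1 LOAD -> counter=4 r=(4,4) succ=(0,1) retry=(1,1)
7. W1 CAS -> counter=5 r=(4,4) succ=(1,1) retry=(1,1)
8. W2 CAS -> counter=5 r=(4,4) succ=(1,1) retry=(1,2)
9. W2 LOAD -> counter=5 r=(4,5) succ=(1,1) retry=(1,2)
10. W2 CAS -> counter=6 r=(4,5) succ=(1,2) retry=(1,2)

counter=6 r=(4,5) succ=(1,2) retry=(1,2)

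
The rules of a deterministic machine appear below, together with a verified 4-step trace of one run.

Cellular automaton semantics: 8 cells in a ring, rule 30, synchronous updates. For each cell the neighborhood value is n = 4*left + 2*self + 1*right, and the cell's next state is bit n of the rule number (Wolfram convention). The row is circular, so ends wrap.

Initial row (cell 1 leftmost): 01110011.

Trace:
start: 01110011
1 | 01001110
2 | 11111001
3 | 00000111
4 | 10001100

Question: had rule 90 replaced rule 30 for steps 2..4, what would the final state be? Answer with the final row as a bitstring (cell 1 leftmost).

00000000

(re-executing steps 2..4 under rule 90; state before step 2: 01001110)
2 | 10111011
3 | 10101010
4 | 00000000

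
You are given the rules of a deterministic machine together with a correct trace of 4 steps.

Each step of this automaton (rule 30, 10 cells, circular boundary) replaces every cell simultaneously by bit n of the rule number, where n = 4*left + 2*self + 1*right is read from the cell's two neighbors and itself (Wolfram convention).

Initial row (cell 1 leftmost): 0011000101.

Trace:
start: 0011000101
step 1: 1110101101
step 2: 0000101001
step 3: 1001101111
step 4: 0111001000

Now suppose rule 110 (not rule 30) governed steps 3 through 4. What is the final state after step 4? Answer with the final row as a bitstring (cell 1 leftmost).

(re-executing steps 3..4 under rule 110; state before step 3: 0000101001)
step 3: 0001111011
step 4: 0011001111

0011001111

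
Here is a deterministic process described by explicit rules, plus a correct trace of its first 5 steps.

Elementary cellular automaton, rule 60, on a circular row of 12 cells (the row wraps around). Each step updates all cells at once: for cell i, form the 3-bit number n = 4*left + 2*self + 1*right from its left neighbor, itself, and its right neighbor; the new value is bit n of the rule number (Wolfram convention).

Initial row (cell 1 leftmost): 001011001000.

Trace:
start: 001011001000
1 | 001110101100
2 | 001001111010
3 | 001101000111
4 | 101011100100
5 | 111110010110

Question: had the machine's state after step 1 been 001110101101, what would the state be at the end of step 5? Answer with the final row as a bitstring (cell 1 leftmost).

state after step 1 := 001110101101
2 | 101001111011
3 | 011101000110
4 | 010011100101
5 | 111010010111

111010010111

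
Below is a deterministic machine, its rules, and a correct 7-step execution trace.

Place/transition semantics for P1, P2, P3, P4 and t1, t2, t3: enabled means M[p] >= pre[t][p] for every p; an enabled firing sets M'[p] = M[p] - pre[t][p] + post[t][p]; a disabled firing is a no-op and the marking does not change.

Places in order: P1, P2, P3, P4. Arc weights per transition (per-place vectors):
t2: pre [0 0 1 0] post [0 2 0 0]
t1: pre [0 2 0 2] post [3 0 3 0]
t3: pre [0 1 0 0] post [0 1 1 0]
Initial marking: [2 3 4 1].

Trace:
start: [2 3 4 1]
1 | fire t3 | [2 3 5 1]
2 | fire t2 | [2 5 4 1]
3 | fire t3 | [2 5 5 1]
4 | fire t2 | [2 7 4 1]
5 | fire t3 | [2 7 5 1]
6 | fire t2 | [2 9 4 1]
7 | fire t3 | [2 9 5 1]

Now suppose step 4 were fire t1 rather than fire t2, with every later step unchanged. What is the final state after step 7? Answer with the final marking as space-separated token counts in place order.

(re-executing from step 4 with the substitution; state before step 4: [2 5 5 1])
4 | fire t1 | [2 5 5 1]
5 | fire t3 | [2 5 6 1]
6 | fire t2 | [2 7 5 1]
7 | fire t3 | [2 7 6 1]

2 7 6 1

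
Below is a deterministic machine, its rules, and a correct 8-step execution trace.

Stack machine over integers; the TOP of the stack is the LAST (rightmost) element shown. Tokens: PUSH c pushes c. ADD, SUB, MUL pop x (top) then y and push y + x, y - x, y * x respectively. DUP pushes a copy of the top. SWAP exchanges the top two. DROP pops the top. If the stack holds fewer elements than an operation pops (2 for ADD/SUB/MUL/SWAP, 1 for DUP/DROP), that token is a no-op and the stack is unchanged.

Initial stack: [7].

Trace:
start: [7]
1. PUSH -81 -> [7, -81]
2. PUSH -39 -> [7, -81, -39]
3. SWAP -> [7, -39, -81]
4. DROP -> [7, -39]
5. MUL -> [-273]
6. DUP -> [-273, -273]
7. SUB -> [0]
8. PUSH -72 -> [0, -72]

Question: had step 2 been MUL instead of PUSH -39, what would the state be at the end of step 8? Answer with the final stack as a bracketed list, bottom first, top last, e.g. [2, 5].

(re-executing from step 2 with the substitution; state before step 2: [7, -81])
2. MUL -> [-567]
3. SWAP -> [-567]
4. DROP -> []
5. MUL -> []
6. DUP -> []
7. SUB -> []
8. PUSH -72 -> [-72]

[-72]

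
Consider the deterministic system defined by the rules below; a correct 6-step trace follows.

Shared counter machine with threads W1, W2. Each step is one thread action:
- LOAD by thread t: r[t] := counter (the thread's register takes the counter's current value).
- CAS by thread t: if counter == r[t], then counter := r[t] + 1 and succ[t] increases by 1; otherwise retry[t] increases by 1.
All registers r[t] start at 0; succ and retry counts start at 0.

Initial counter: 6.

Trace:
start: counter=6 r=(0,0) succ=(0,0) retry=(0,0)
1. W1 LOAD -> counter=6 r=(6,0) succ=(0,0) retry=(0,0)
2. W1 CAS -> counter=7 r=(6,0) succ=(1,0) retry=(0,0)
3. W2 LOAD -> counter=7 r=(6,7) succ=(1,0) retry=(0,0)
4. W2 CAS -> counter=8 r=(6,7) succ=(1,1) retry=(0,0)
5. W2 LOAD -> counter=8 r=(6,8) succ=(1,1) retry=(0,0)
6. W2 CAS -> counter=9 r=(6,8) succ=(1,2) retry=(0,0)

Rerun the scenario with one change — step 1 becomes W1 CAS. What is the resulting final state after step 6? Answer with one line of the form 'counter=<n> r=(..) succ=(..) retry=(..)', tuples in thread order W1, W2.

counter=8 r=(0,7) succ=(0,2) retry=(2,0)

(re-executing from step 1 with the substitution; state before step 1: counter=6 r=(0,0) succ=(0,0) retry=(0,0))
1. W1 CAS -> counter=6 r=(0,0) succ=(0,0) retry=(1,0)
2. W1 CAS -> counter=6 r=(0,0) succ=(0,0) retry=(2,0)
3. W2 LOAD -> counter=6 r=(0,6) succ=(0,0) retry=(2,0)
4. W2 CAS -> counter=7 r=(0,6) succ=(0,1) retry=(2,0)
5. W2 LOAD -> counter=7 r=(0,7) succ=(0,1) retry=(2,0)
6. W2 CAS -> counter=8 r=(0,7) succ=(0,2) retry=(2,0)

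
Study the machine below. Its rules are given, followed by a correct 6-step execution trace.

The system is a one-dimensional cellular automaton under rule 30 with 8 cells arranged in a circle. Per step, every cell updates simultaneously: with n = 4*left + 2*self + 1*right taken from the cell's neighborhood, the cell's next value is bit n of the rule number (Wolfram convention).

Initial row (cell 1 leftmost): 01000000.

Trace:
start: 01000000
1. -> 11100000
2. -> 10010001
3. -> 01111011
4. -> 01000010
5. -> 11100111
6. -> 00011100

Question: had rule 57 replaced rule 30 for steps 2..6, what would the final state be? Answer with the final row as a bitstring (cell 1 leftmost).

00110101

(re-executing steps 2..6 under rule 57; state before step 2: 11100000)
2. -> 10011110
3. -> 01010001
4. -> 10101100
5. -> 01011010
6. -> 00110101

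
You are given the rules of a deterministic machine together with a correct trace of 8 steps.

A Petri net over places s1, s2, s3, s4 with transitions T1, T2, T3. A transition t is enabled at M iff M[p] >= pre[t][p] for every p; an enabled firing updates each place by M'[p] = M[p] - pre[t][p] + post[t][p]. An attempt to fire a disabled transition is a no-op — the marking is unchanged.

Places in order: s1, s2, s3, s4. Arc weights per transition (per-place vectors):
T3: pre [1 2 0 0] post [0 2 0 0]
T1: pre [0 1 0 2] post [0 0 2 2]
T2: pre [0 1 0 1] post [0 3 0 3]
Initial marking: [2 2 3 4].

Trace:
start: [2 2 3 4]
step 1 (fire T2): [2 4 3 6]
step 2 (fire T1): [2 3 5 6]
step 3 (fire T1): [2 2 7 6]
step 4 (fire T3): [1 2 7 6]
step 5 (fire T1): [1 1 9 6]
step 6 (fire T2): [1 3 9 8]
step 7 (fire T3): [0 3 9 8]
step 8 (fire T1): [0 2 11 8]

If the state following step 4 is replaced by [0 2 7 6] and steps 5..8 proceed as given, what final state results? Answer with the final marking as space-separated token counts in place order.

state after step 4 := [0 2 7 6]
step 5 (fire T1): [0 1 9 6]
step 6 (fire T2): [0 3 9 8]
step 7 (fire T3): [0 3 9 8]
step 8 (fire T1): [0 2 11 8]

0 2 11 8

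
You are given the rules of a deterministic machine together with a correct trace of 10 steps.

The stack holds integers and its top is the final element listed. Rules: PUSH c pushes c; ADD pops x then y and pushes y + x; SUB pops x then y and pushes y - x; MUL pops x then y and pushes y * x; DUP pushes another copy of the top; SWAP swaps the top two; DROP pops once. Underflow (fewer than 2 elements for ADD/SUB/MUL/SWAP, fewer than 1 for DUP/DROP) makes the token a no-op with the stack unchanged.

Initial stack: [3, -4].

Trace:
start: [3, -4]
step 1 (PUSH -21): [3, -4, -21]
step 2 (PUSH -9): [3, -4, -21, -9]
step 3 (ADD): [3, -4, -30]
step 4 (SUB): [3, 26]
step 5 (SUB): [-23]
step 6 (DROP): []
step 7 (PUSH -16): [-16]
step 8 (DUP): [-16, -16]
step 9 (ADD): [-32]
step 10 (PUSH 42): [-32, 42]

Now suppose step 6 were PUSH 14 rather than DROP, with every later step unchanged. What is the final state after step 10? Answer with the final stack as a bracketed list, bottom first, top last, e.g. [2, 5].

(re-executing from step 6 with the substitution; state before step 6: [-23])
step 6 (PUSH 14): [-23, 14]
step 7 (PUSH -16): [-23, 14, -16]
step 8 (DUP): [-23, 14, -16, -16]
step 9 (ADD): [-23, 14, -32]
step 10 (PUSH 42): [-23, 14, -32, 42]

[-23, 14, -32, 42]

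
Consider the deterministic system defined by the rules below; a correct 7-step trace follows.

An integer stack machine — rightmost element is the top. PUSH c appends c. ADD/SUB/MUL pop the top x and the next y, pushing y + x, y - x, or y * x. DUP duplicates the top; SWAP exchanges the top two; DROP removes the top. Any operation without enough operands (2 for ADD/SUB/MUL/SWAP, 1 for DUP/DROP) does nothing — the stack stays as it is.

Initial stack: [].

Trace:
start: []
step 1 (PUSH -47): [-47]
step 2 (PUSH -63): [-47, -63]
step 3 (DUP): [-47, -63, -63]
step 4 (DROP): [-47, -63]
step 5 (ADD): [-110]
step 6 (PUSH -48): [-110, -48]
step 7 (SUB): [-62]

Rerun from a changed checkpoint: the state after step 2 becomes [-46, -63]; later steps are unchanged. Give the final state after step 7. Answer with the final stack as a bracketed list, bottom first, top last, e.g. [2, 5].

state after step 2 := [-46, -63]
step 3 (DUP): [-46, -63, -63]
step 4 (DROP): [-46, -63]
step 5 (ADD): [-109]
step 6 (PUSH -48): [-109, -48]
step 7 (SUB): [-61]

[-61]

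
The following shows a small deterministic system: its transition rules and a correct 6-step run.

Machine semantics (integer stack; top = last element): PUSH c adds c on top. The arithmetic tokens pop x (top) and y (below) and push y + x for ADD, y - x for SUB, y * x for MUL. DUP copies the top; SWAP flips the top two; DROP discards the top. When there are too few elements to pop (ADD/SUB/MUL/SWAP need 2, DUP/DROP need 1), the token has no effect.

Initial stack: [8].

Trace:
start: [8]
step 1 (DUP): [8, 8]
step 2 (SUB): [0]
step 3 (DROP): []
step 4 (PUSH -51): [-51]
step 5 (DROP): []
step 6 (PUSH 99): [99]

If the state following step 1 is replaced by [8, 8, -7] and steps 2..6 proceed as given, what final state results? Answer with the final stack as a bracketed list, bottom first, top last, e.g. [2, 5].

state after step 1 := [8, 8, -7]
step 2 (SUB): [8, 15]
step 3 (DROP): [8]
step 4 (PUSH -51): [8, -51]
step 5 (DROP): [8]
step 6 (PUSH 99): [8, 99]

[8, 99]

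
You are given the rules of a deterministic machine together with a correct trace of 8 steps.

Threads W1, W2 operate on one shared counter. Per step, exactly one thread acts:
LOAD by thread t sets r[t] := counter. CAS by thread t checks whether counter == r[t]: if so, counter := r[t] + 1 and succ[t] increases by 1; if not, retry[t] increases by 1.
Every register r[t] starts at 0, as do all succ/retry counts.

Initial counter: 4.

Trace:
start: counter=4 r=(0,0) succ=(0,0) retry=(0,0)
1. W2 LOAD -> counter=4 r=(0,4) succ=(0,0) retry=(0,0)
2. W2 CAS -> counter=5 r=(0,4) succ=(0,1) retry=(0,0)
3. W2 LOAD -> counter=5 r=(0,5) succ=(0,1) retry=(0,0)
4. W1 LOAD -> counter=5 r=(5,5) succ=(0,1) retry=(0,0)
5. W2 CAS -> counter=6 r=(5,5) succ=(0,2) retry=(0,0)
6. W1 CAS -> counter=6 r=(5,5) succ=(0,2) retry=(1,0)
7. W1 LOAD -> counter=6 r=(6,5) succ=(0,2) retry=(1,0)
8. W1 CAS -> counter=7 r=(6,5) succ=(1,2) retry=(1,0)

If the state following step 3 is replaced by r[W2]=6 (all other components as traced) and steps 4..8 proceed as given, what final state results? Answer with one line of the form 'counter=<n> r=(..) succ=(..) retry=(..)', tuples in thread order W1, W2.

counter=7 r=(6,6) succ=(2,1) retry=(0,1)

state after step 3 := counter=5 r=(0,6) succ=(0,1) retry=(0,0)
4. W1 LOAD -> counter=5 r=(5,6) succ=(0,1) retry=(0,0)
5. W2 CAS -> counter=5 r=(5,6) succ=(0,1) retry=(0,1)
6. W1 CAS -> counter=6 r=(5,6) succ=(1,1) retry=(0,1)
7. W1 LOAD -> counter=6 r=(6,6) succ=(1,1) retry=(0,1)
8. W1 CAS -> counter=7 r=(6,6) succ=(2,1) retry=(0,1)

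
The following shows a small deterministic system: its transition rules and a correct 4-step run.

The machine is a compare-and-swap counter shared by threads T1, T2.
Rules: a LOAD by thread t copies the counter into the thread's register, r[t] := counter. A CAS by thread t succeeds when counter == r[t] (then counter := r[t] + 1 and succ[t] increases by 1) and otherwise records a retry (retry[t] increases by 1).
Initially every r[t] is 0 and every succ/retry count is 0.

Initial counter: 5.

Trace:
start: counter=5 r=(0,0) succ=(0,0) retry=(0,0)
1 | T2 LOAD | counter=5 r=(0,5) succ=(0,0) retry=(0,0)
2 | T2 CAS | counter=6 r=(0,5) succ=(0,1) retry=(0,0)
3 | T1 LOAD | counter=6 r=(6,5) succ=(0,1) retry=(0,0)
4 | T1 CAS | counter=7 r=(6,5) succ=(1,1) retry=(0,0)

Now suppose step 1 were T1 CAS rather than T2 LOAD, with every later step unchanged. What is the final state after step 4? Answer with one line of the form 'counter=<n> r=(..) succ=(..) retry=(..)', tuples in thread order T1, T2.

counter=6 r=(5,0) succ=(1,0) retry=(1,1)

(re-executing from step 1 with the substitution; state before step 1: counter=5 r=(0,0) succ=(0,0) retry=(0,0))
1 | T1 CAS | counter=5 r=(0,0) succ=(0,0) retry=(1,0)
2 | T2 CAS | counter=5 r=(0,0) succ=(0,0) retry=(1,1)
3 | T1 LOAD | counter=5 r=(5,0) succ=(0,0) retry=(1,1)
4 | T1 CAS | counter=6 r=(5,0) succ=(1,0) retry=(1,1)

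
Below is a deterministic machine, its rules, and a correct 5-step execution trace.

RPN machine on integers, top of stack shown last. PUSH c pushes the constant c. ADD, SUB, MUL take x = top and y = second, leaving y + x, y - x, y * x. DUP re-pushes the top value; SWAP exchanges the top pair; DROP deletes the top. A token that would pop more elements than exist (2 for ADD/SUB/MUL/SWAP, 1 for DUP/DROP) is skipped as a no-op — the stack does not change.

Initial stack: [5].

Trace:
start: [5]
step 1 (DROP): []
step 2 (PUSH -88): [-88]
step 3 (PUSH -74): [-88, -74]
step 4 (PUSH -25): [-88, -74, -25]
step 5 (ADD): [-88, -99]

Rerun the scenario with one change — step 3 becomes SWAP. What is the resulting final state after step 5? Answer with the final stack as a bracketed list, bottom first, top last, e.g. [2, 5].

(re-executing from step 3 with the substitution; state before step 3: [-88])
step 3 (SWAP): [-88]
step 4 (PUSH -25): [-88, -25]
step 5 (ADD): [-113]

[-113]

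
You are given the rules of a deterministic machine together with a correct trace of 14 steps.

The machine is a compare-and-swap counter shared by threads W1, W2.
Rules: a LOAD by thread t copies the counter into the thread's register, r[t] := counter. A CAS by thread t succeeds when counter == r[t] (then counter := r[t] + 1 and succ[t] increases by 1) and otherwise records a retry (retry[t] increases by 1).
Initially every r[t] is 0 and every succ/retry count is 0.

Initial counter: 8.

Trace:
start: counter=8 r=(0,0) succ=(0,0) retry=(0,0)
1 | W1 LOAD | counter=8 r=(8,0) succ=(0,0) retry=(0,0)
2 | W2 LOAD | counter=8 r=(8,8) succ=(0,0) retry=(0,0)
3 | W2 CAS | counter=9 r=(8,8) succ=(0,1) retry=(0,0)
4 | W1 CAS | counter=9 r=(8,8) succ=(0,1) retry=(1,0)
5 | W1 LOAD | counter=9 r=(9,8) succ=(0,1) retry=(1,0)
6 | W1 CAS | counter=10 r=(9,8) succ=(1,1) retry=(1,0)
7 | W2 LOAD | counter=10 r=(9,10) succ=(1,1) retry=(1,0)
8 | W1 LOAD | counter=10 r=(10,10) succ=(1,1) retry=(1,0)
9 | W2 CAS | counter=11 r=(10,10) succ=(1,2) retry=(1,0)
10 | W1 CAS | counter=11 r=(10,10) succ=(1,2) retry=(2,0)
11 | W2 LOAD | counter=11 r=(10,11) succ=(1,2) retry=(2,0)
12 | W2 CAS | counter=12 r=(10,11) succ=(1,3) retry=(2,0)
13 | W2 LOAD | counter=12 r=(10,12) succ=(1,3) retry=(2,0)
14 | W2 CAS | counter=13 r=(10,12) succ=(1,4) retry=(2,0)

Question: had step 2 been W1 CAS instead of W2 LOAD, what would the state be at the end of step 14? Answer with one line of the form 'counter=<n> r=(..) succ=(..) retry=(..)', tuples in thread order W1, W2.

counter=13 r=(10,12) succ=(2,3) retry=(2,1)

(re-executing from step 2 with the substitution; state before step 2: counter=8 r=(8,0) succ=(0,0) retry=(0,0))
2 | W1 CAS | counter=9 r=(8,0) succ=(1,0) retry=(0,0)
3 | W2 CAS | counter=9 r=(8,0) succ=(1,0) retry=(0,1)
4 | W1 CAS | counter=9 r=(8,0) succ=(1,0) retry=(1,1)
5 | W1 LOAD | counter=9 r=(9,0) succ=(1,0) retry=(1,1)
6 | W1 CAS | counter=10 r=(9,0) succ=(2,0) retry=(1,1)
7 | W2 LOAD | counter=10 r=(9,10) succ=(2,0) retry=(1,1)
8 | W1 LOAD | counter=10 r=(10,10) succ=(2,0) retry=(1,1)
9 | W2 CAS | counter=11 r=(10,10) succ=(2,1) retry=(1,1)
10 | W1 CAS | counter=11 r=(10,10) succ=(2,1) retry=(2,1)
11 | W2 LOAD | counter=11 r=(10,11) succ=(2,1) retry=(2,1)
12 | W2 CAS | counter=12 r=(10,11) succ=(2,2) retry=(2,1)
13 | W2 LOAD | counter=12 r=(10,12) succ=(2,2) retry=(2,1)
14 | W2 CAS | counter=13 r=(10,12) succ=(2,3) retry=(2,1)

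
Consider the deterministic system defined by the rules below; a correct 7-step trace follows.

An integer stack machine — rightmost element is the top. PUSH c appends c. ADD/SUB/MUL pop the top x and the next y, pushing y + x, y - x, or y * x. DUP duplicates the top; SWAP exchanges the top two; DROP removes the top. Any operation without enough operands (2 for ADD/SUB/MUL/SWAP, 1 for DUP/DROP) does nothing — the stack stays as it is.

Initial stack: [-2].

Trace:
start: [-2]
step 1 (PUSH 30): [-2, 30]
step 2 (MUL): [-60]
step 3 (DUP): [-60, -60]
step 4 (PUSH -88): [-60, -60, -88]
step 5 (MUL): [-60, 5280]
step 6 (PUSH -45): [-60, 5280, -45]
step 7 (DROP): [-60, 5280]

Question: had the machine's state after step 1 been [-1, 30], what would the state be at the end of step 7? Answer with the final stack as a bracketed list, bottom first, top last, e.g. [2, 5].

state after step 1 := [-1, 30]
step 2 (MUL): [-30]
step 3 (DUP): [-30, -30]
step 4 (PUSH -88): [-30, -30, -88]
step 5 (MUL): [-30, 2640]
step 6 (PUSH -45): [-30, 2640, -45]
step 7 (DROP): [-30, 2640]

[-30, 2640]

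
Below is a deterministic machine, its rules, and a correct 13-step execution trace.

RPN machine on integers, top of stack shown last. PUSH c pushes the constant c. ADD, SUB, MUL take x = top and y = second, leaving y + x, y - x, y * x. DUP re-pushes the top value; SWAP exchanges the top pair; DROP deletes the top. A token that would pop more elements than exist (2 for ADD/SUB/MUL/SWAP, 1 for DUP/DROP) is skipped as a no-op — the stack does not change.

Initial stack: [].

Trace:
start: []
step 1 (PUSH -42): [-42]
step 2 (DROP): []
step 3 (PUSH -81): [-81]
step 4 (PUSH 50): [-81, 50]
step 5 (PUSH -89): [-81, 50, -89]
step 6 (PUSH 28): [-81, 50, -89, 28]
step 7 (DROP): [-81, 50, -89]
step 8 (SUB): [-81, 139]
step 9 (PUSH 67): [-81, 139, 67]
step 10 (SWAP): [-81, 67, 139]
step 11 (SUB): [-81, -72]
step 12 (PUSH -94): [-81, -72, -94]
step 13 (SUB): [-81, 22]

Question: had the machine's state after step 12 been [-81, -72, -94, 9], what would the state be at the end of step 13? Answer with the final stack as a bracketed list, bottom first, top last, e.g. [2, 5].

[-81, -72, -103]

state after step 12 := [-81, -72, -94, 9]
step 13 (SUB): [-81, -72, -103]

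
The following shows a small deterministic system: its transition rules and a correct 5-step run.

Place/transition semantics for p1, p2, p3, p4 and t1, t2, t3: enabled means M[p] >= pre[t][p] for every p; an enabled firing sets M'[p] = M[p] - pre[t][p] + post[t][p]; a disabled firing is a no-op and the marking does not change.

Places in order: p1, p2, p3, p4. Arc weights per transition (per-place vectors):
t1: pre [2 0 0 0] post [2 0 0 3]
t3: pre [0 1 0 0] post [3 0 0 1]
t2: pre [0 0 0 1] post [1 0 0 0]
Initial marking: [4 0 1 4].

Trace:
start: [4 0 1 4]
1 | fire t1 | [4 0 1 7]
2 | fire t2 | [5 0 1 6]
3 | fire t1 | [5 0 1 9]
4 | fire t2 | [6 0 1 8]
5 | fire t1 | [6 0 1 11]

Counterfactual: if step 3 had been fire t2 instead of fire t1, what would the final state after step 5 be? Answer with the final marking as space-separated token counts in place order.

(re-executing from step 3 with the substitution; state before step 3: [5 0 1 6])
3 | fire t2 | [6 0 1 5]
4 | fire t2 | [7 0 1 4]
5 | fire t1 | [7 0 1 7]

7 0 1 7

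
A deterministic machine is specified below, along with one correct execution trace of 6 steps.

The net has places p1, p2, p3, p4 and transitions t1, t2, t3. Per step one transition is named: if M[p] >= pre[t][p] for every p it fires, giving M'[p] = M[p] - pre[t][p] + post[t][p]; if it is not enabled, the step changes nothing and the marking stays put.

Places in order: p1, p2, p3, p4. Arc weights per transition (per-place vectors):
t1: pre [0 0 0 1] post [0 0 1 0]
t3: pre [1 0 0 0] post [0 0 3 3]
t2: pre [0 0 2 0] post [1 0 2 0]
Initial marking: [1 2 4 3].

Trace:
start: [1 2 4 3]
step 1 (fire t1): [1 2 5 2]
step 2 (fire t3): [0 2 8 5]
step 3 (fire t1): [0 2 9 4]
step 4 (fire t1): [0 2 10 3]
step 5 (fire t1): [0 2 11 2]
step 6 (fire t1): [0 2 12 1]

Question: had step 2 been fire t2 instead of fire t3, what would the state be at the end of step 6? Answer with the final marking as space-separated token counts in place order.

(re-executing from step 2 with the substitution; state before step 2: [1 2 5 2])
step 2 (fire t2): [2 2 5 2]
step 3 (fire t1): [2 2 6 1]
step 4 (fire t1): [2 2 7 0]
step 5 (fire t1): [2 2 7 0]
step 6 (fire t1): [2 2 7 0]

2 2 7 0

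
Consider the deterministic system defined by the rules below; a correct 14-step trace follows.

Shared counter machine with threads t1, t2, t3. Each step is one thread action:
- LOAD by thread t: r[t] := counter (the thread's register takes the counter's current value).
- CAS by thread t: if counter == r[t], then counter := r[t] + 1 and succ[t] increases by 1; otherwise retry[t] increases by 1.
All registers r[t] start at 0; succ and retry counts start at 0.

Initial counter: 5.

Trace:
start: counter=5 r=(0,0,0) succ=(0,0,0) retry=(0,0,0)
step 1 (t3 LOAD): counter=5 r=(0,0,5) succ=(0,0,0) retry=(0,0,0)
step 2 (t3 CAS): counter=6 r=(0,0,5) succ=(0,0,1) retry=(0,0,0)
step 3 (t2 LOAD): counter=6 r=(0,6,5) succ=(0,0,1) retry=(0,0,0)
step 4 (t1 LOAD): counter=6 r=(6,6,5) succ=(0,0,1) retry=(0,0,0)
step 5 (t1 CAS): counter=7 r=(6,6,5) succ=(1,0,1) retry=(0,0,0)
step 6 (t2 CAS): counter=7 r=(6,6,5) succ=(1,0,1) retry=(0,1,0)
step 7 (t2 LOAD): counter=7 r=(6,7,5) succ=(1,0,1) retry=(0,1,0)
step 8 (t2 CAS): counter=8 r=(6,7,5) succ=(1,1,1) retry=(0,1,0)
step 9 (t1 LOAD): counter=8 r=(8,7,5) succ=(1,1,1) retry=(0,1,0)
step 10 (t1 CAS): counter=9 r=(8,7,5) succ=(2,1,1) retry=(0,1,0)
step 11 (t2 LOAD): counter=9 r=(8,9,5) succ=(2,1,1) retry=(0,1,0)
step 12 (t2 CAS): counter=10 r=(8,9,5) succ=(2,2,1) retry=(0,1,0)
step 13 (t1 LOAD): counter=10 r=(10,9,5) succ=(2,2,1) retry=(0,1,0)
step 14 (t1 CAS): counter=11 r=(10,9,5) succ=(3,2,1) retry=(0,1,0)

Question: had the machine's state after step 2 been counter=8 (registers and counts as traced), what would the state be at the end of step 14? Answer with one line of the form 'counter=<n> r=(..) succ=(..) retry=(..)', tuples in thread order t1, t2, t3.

counter=13 r=(12,11,5) succ=(3,2,1) retry=(0,1,0)

state after step 2 := counter=8 r=(0,0,5) succ=(0,0,1) retry=(0,0,0)
step 3 (t2 LOAD): counter=8 r=(0,8,5) succ=(0,0,1) retry=(0,0,0)
step 4 (t1 LOAD): counter=8 r=(8,8,5) succ=(0,0,1) retry=(0,0,0)
step 5 (t1 CAS): counter=9 r=(8,8,5) succ=(1,0,1) retry=(0,0,0)
step 6 (t2 CAS): counter=9 r=(8,8,5) succ=(1,0,1) retry=(0,1,0)
step 7 (t2 LOAD): counter=9 r=(8,9,5) succ=(1,0,1) retry=(0,1,0)
step 8 (t2 CAS): counter=10 r=(8,9,5) succ=(1,1,1) retry=(0,1,0)
step 9 (t1 LOAD): counter=10 r=(10,9,5) succ=(1,1,1) retry=(0,1,0)
step 10 (t1 CAS): counter=11 r=(10,9,5) succ=(2,1,1) retry=(0,1,0)
step 11 (t2 LOAD): counter=11 r=(10,11,5) succ=(2,1,1) retry=(0,1,0)
step 12 (t2 CAS): counter=12 r=(10,11,5) succ=(2,2,1) retry=(0,1,0)
step 13 (t1 LOAD): counter=12 r=(12,11,5) succ=(2,2,1) retry=(0,1,0)
step 14 (t1 CAS): counter=13 r=(12,11,5) succ=(3,2,1) retry=(0,1,0)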